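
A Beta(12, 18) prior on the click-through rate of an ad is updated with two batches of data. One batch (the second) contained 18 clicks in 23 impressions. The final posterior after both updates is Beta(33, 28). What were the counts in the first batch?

3 clicks and 5 non-clicks

Because Beta–binomial updating is additive in the counts, the combined data contributed (α_post−α_prior, β_post−β_prior) successes and failures.
Total across both batches: 33−12=21 clicks, 28−18=10 non-clicks.
Subtract the second batch: 21−18=3 clicks and 10−5=5 non-clicks.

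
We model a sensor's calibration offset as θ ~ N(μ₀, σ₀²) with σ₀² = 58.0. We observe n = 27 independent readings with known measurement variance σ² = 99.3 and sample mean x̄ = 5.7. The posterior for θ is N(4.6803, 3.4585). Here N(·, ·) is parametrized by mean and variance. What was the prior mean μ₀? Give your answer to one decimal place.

With known observation variance, the Normal–Normal posterior has precision τ_n = τ₀ + n/σ² and mean μ_n = (τ₀μ₀ + (n/σ²)x̄)/τ_n.
Here τ₀ = 1/58.0 = 0.017241 and τ_data = 27/99.3 = 0.271903, so τ_n = 0.289144.
Rearranging for μ₀: μ₀ = (μ_n·τ_n − τ_data·x̄)/τ₀ = (4.6803·0.289144 − 0.271903·5.7) / 0.017241 = -0.196566/0.017241 ≈ -11.4.

μ₀ = -11.4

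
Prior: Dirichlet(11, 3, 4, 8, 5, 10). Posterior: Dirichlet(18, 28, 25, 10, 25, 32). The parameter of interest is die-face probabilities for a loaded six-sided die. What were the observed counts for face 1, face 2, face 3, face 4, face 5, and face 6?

counts (7, 25, 21, 2, 20, 22)

For a Dirichlet(α) prior with multinomial counts c, the posterior is Dirichlet(α + c) componentwise.
Counts are posterior − prior componentwise: 18−11=7, 28−3=25, 25−4=21, 10−8=2, 25−5=20, 32−10=22.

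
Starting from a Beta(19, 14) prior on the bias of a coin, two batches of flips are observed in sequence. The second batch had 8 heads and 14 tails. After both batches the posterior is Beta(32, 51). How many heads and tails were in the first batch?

5 heads and 23 tails

Sequential conjugate updates are equivalent to a single update on the pooled data, so total successes = posterior α − prior α and total failures = posterior β − prior β.
Total across both batches: 32−19=13 heads, 51−14=37 tails.
Subtract the second batch: 13−8=5 heads and 37−14=23 tails.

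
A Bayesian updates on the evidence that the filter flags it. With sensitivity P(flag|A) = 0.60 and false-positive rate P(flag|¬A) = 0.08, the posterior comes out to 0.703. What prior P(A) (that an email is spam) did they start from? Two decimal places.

In odds form, posterior odds = prior odds × likelihood ratio, so prior odds = posterior odds ÷ LR.
Posterior odds = 0.703/(1−0.703) = 2.3670. LR = 0.60/0.08 = 7.5000.
Prior odds = 2.3670/7.5000 = 0.3156, so P(A) = 0.3156/(1+0.3156) ≈ 0.24.

P(A) = 0.24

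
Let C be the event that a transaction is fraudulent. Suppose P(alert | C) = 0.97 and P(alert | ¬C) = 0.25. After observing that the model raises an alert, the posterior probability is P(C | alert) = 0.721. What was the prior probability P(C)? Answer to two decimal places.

P(C) = 0.40

Bayes' rule in odds form gives O(C|E) = O(C)·[P(E|C)/P(E|¬C)], hence O(C) = O(C|E)/LR.
Posterior odds = 0.721/(1−0.721) = 2.5842. LR = 0.97/0.25 = 3.8800.
Prior odds = 2.5842/3.8800 = 0.6660, so P(C) = 0.6660/(1+0.6660) ≈ 0.40.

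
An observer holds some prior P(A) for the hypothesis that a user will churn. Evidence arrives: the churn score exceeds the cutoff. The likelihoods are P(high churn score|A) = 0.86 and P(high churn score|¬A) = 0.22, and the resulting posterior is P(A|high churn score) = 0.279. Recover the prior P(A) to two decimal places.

P(A) = 0.09

Bayes' rule in odds form gives O(A|E) = O(A)·[P(E|A)/P(E|¬A)], hence O(A) = O(A|E)/LR.
Posterior odds = 0.279/(1−0.279) = 0.3870. LR = 0.86/0.22 = 3.9091.
Prior odds = 0.3870/3.9091 = 0.0990, so P(A) = 0.0990/(1+0.0990) ≈ 0.09.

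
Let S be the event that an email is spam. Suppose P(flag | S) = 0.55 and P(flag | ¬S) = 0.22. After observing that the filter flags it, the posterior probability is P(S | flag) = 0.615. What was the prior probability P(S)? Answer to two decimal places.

P(S) = 0.39

In odds form, posterior odds = prior odds × likelihood ratio, so prior odds = posterior odds ÷ LR.
Posterior odds = 0.615/(1−0.615) = 1.5974. LR = 0.55/0.22 = 2.5000.
Prior odds = 1.5974/2.5000 = 0.6390, so P(S) = 0.6390/(1+0.6390) ≈ 0.39.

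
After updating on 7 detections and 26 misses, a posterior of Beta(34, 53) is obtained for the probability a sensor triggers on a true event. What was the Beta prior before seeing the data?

A Beta(α, β) prior with s successes and f failures in binomial data gives a Beta(α+s, β+f) posterior.
So α = 34 − 7 = 27 and β = 53 − 26 = 27.

Beta(27, 27)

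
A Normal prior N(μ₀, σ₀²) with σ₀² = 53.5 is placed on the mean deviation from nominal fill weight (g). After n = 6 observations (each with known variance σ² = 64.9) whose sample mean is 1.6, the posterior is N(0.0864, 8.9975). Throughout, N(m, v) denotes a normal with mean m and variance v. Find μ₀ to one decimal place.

μ₀ = -7.4

The posterior mean is a precision-weighted average: μ_n = (τ₀μ₀ + τ_data·x̄)/(τ₀+τ_data), with τ₀=1/σ₀² and τ_data=n/σ².
Here τ₀ = 1/53.5 = 0.018692 and τ_data = 6/64.9 = 0.092450, so τ_n = 0.111142.
Rearranging for μ₀: μ₀ = (μ_n·τ_n − τ_data·x̄)/τ₀ = (0.0864·0.111142 − 0.092450·1.6) / 0.018692 = -0.138317/0.018692 ≈ -7.4.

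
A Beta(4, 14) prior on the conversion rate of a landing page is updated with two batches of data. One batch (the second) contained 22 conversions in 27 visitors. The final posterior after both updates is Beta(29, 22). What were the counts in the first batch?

Because Beta–binomial updating is additive in the counts, the combined data contributed (α_post−α_prior, β_post−β_prior) successes and failures.
Total across both batches: 29−4=25 conversions, 22−14=8 bounces.
Subtract the second batch: 25−22=3 conversions and 8−5=3 bounces.

3 conversions and 3 bounces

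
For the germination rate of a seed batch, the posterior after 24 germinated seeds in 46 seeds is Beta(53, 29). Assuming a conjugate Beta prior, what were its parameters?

A Beta(α, β) prior with s successes and f failures in binomial data gives a Beta(α+s, β+f) posterior.
Subtract the data counts: 53−24=29, 29−22=7.

Beta(29, 7)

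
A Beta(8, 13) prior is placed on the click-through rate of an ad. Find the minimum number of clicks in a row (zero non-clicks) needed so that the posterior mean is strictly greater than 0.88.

After k clicks and 0 non-clicks the posterior is Beta(8+k, 13), with mean (8+k)/(8+13+k).
Set (8+k)/(21+k) > 0.88 and solve: k > (0.88·21 − 8)/(1 − 0.88) = 87.333.
The smallest integer exceeding 87.333 is 88, and checking k=88: (96)/(109) = 0.8807 > 0.88.

k = 88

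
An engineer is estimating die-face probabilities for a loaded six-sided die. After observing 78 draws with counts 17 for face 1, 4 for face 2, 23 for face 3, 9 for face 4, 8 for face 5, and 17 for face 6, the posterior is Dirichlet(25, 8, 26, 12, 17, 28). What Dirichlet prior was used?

Dirichlet(8, 4, 3, 3, 9, 11)

For a Dirichlet(α) prior with multinomial counts c, the posterior is Dirichlet(α + c) componentwise.
Subtract each count from the matching posterior parameter: 25−17=8, 8−4=4, 26−23=3, 12−9=3, 17−8=9, 28−17=11.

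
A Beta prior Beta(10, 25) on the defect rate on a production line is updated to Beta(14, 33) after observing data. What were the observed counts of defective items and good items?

Under Beta–binomial conjugacy the posterior parameters are (a+s, b+f).
So s = 14 − 10 = 4 and f = 33 − 25 = 8.

4 defective items and 8 good items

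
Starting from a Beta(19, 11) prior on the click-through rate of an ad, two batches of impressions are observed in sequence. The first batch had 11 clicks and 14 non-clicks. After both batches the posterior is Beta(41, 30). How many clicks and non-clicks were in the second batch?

Sequential conjugate updates are equivalent to a single update on the pooled data, so total successes = posterior α − prior α and total failures = posterior β − prior β.
Total across both batches: 41−19=22 clicks, 30−11=19 non-clicks.
Subtract the first batch: 22−11=11 clicks and 19−14=5 non-clicks.

11 clicks and 5 non-clicks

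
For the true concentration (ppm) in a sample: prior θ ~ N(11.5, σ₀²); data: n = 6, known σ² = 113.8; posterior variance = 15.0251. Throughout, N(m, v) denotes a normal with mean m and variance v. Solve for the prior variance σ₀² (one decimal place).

σ₀² = 72.3

Posterior precision equals prior precision plus data precision: 1/σ_n² = 1/σ₀² + n/σ².
So 1/σ₀² = 1/15.0251 − 6/113.8 = 0.066555 − 0.052724 = 0.013831.
Hence σ₀² = 1/0.013831 ≈ 72.3.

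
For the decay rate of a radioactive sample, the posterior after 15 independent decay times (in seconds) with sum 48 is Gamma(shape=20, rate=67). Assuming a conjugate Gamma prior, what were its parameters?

Gamma(shape=5, rate=19)

For an exponential likelihood with a Gamma(α, β) prior on the rate, n observations with total T give posterior Gamma(α+n, β+T).
So α = 20 − 15 = 5 and β = 67 − 48 = 19.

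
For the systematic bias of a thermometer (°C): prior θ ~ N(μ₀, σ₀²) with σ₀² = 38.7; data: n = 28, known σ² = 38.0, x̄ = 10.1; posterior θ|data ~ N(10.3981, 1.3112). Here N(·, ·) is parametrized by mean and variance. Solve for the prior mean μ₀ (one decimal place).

The posterior mean is a precision-weighted average: μ_n = (τ₀μ₀ + τ_data·x̄)/(τ₀+τ_data), with τ₀=1/σ₀² and τ_data=n/σ².
Here τ₀ = 1/38.7 = 0.025840 and τ_data = 28/38.0 = 0.736842, so τ_n = 0.762682.
Rearranging for μ₀: μ₀ = (μ_n·τ_n − τ_data·x̄)/τ₀ = (10.3981·0.762682 − 0.736842·10.1) / 0.025840 = 0.488340/0.025840 ≈ 18.9.

μ₀ = 18.9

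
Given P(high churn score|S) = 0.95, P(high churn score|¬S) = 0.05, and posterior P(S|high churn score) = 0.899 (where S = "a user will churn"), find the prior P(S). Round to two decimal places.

P(S) = 0.32

In odds form, posterior odds = prior odds × likelihood ratio, so prior odds = posterior odds ÷ LR.
Posterior odds = 0.899/(1−0.899) = 8.9010. LR = 0.95/0.05 = 19.0000.
Prior odds = 8.9010/19.0000 = 0.4685, so P(S) = 0.4685/(1+0.4685) ≈ 0.32.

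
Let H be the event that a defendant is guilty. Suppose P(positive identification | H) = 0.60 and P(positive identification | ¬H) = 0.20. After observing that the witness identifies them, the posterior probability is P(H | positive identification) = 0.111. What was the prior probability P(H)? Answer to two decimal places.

Bayes' rule in odds form gives O(H|E) = O(H)·[P(E|H)/P(E|¬H)], hence O(H) = O(H|E)/LR.
Posterior odds = 0.111/(1−0.111) = 0.1249. LR = 0.60/0.20 = 3.0000.
Prior odds = 0.1249/3.0000 = 0.0416, so P(H) = 0.0416/(1+0.0416) ≈ 0.04.

P(H) = 0.04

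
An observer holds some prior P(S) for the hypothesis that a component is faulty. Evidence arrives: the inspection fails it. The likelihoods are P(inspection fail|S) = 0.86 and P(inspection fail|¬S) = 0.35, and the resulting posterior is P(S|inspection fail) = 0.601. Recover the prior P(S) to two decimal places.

P(S) = 0.38

Bayes' rule in odds form gives O(S|E) = O(S)·[P(E|S)/P(E|¬S)], hence O(S) = O(S|E)/LR.
Posterior odds = 0.601/(1−0.601) = 1.5063. LR = 0.86/0.35 = 2.4571.
Prior odds = 1.5063/2.4571 = 0.6130, so P(S) = 0.6130/(1+0.6130) ≈ 0.38.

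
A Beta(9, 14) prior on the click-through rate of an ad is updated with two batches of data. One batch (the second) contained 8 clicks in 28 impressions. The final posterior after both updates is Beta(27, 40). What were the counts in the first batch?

Because Beta–binomial updating is additive in the counts, the combined data contributed (α_post−α_prior, β_post−β_prior) successes and failures.
Total across both batches: 27−9=18 clicks, 40−14=26 non-clicks.
Subtract the second batch: 18−8=10 clicks and 26−20=6 non-clicks.

10 clicks and 6 non-clicks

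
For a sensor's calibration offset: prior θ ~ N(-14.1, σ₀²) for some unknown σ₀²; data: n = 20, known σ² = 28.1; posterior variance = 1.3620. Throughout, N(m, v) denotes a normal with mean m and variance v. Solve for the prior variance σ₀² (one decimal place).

σ₀² = 44.5

For the Normal–Normal model with known σ², precisions add: τ_n = τ₀ + n/σ².
So 1/σ₀² = 1/1.3620 − 20/28.1 = 0.734214 − 0.711744 = 0.022470.
Hence σ₀² = 1/0.022470 ≈ 44.5.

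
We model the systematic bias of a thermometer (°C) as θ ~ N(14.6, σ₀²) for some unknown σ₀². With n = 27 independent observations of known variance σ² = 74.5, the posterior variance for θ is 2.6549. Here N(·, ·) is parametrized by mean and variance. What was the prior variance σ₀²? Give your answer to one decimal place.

σ₀² = 70.2

For the Normal–Normal model with known σ², precisions add: τ_n = τ₀ + n/σ².
So 1/σ₀² = 1/2.6549 − 27/74.5 = 0.376662 − 0.362416 = 0.014246.
Hence σ₀² = 1/0.014246 ≈ 70.2.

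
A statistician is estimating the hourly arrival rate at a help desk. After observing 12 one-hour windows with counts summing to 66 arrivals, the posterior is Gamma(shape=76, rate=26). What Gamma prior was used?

Gamma–Poisson conjugacy: posterior shape = α + Σxᵢ, posterior rate = β + n.
So α = 76 − 66 = 10 and β = 26 − 12 = 14.

Gamma(shape=10, rate=14)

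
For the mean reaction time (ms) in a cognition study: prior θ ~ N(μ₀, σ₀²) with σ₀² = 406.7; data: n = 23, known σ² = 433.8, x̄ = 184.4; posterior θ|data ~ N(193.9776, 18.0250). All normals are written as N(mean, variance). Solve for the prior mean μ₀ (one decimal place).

μ₀ = 400.5

The posterior mean is a precision-weighted average: μ_n = (τ₀μ₀ + τ_data·x̄)/(τ₀+τ_data), with τ₀=1/σ₀² and τ_data=n/σ².
Here τ₀ = 1/406.7 = 0.002459 and τ_data = 23/433.8 = 0.053020, so τ_n = 0.055479.
Rearranging for μ₀: μ₀ = (μ_n·τ_n − τ_data·x̄)/τ₀ = (193.9776·0.055479 − 0.053020·184.4) / 0.002459 = 0.984795/0.002459 ≈ 400.5.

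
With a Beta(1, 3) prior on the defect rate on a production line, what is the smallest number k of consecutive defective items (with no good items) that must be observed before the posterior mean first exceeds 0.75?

k = 9

After k defective items and 0 good items the posterior is Beta(1+k, 3), with mean (1+k)/(1+3+k).
Set (1+k)/(4+k) > 0.75 and solve: k > (0.75·4 − 1)/(1 − 0.75) = 8.000.
The smallest integer exceeding 8.000 is 9, and checking k=9: (10)/(13) = 0.7692 > 0.75.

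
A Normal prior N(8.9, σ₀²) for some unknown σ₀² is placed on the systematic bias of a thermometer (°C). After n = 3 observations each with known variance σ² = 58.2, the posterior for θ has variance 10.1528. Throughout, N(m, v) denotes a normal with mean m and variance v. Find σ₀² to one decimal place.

Posterior precision equals prior precision plus data precision: 1/σ_n² = 1/σ₀² + n/σ².
So 1/σ₀² = 1/10.1528 − 3/58.2 = 0.098495 − 0.051546 = 0.046949.
Hence σ₀² = 1/0.046949 ≈ 21.3.

σ₀² = 21.3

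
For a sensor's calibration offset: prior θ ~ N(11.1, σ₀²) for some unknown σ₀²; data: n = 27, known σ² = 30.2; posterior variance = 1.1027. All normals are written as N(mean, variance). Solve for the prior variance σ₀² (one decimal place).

σ₀² = 78.0

For the Normal–Normal model with known σ², precisions add: τ_n = τ₀ + n/σ².
So 1/σ₀² = 1/1.1027 − 27/30.2 = 0.906865 − 0.894040 = 0.012825.
Hence σ₀² = 1/0.012825 ≈ 78.0.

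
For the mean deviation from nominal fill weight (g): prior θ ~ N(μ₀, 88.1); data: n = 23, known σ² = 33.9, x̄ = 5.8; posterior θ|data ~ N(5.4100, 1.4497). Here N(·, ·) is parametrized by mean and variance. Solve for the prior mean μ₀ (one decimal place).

μ₀ = -17.9

With known observation variance, the Normal–Normal posterior has precision τ_n = τ₀ + n/σ² and mean μ_n = (τ₀μ₀ + (n/σ²)x̄)/τ_n.
Here τ₀ = 1/88.1 = 0.011351 and τ_data = 23/33.9 = 0.678466, so τ_n = 0.689817.
Rearranging for μ₀: μ₀ = (μ_n·τ_n − τ_data·x̄)/τ₀ = (5.4100·0.689817 − 0.678466·5.8) / 0.011351 = -0.203193/0.011351 ≈ -17.9.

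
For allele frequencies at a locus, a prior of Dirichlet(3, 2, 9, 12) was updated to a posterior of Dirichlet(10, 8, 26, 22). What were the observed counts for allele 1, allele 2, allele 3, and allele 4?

For a Dirichlet(α) prior with multinomial counts c, the posterior is Dirichlet(α + c) componentwise.
Counts are posterior − prior componentwise: 10−3=7, 8−2=6, 26−9=17, 22−12=10.

counts (7, 6, 17, 10)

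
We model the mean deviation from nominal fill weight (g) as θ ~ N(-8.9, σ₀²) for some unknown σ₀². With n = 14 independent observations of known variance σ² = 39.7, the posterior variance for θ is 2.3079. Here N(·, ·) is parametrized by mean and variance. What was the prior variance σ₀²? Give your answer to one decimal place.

For the Normal–Normal model with known σ², precisions add: τ_n = τ₀ + n/σ².
So 1/σ₀² = 1/2.3079 − 14/39.7 = 0.433294 − 0.352645 = 0.080649.
Hence σ₀² = 1/0.080649 ≈ 12.4.

σ₀² = 12.4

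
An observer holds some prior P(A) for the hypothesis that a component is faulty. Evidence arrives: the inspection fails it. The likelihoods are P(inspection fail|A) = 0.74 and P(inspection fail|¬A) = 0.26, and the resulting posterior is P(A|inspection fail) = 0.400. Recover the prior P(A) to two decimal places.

P(A) = 0.19

In odds form, posterior odds = prior odds × likelihood ratio, so prior odds = posterior odds ÷ LR.
Posterior odds = 0.400/(1−0.400) = 0.6667. LR = 0.74/0.26 = 2.8462.
Prior odds = 0.6667/2.8462 = 0.2342, so P(A) = 0.2342/(1+0.2342) ≈ 0.19.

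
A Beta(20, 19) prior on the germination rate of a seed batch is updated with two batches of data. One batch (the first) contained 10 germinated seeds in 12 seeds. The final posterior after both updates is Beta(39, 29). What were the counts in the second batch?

9 germinated seeds and 8 non-germinating seeds

Sequential conjugate updates are equivalent to a single update on the pooled data, so total successes = posterior α − prior α and total failures = posterior β − prior β.
Total across both batches: 39−20=19 germinated seeds, 29−19=10 non-germinating seeds.
Subtract the first batch: 19−10=9 germinated seeds and 10−2=8 non-germinating seeds.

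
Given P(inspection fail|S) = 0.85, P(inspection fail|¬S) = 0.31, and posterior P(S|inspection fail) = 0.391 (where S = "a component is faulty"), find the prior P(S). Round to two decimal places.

In odds form, posterior odds = prior odds × likelihood ratio, so prior odds = posterior odds ÷ LR.
Posterior odds = 0.391/(1−0.391) = 0.6420. LR = 0.85/0.31 = 2.7419.
Prior odds = 0.6420/2.7419 = 0.2341, so P(S) = 0.2341/(1+0.2341) ≈ 0.19.

P(S) = 0.19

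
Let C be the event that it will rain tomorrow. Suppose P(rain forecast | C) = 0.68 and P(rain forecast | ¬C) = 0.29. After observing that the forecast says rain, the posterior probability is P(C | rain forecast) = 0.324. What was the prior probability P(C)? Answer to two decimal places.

P(C) = 0.17

Bayes' rule in odds form gives O(C|E) = O(C)·[P(E|C)/P(E|¬C)], hence O(C) = O(C|E)/LR.
Posterior odds = 0.324/(1−0.324) = 0.4793. LR = 0.68/0.29 = 2.3448.
Prior odds = 0.4793/2.3448 = 0.2044, so P(C) = 0.2044/(1+0.2044) ≈ 0.17.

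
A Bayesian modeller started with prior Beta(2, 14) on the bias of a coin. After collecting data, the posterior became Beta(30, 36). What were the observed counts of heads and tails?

28 heads and 22 tails

Beta is conjugate to the binomial likelihood: posterior = Beta(a+s, b+f).
So s = 30 − 2 = 28 and f = 36 − 14 = 22.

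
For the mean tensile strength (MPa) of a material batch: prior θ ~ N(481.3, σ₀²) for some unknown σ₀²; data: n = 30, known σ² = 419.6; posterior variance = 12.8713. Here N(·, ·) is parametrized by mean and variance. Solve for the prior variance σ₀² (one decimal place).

σ₀² = 161.4

Posterior precision equals prior precision plus data precision: 1/σ_n² = 1/σ₀² + n/σ².
So 1/σ₀² = 1/12.8713 − 30/419.6 = 0.077692 − 0.071497 = 0.006195.
Hence σ₀² = 1/0.006195 ≈ 161.4.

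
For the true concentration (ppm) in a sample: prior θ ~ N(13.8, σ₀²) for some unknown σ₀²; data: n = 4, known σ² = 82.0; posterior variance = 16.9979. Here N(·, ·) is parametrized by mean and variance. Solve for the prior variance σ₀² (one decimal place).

σ₀² = 99.5

For the Normal–Normal model with known σ², precisions add: τ_n = τ₀ + n/σ².
So 1/σ₀² = 1/16.9979 − 4/82.0 = 0.058831 − 0.048780 = 0.010051.
Hence σ₀² = 1/0.010051 ≈ 99.5.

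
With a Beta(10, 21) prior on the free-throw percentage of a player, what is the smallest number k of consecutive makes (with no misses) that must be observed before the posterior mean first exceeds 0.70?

k = 40

After k makes and 0 misses the posterior is Beta(10+k, 21), with mean (10+k)/(10+21+k).
Set (10+k)/(31+k) > 0.70 and solve: k > (0.70·31 − 10)/(1 − 0.70) = 39.000.
The smallest integer exceeding 39.000 is 40.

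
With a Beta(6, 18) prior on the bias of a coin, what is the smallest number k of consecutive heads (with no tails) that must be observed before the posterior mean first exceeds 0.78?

After k heads and 0 tails the posterior is Beta(6+k, 18), with mean (6+k)/(6+18+k).
Set (6+k)/(24+k) > 0.78 and solve: k > (0.78·24 − 6)/(1 − 0.78) = 57.818.
The smallest integer exceeding 57.818 is 58.

k = 58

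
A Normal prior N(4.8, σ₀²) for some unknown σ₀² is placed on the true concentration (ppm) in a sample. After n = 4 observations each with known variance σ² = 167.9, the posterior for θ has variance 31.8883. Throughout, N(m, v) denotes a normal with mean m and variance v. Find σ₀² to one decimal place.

Posterior precision equals prior precision plus data precision: 1/σ_n² = 1/σ₀² + n/σ².
So 1/σ₀² = 1/31.8883 − 4/167.9 = 0.031359 − 0.023824 = 0.007535.
Hence σ₀² = 1/0.007535 ≈ 132.7.

σ₀² = 132.7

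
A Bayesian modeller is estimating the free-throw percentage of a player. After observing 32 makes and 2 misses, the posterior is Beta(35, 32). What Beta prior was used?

Beta(3, 30)

Beta is conjugate to the binomial likelihood: posterior = Beta(a+s, b+f).
Subtract the data counts: 35−32=3, 32−2=30.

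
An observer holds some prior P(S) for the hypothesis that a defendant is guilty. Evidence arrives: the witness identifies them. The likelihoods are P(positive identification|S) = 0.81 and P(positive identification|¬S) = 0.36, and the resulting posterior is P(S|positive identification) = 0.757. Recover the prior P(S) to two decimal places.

In odds form, posterior odds = prior odds × likelihood ratio, so prior odds = posterior odds ÷ LR.
Posterior odds = 0.757/(1−0.757) = 3.1152. LR = 0.81/0.36 = 2.2500.
Prior odds = 3.1152/2.2500 = 1.3845, so P(S) = 1.3845/(1+1.3845) ≈ 0.58.

P(S) = 0.58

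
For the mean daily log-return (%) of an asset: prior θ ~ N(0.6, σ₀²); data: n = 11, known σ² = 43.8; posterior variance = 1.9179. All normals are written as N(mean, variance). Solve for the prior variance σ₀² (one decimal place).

For the Normal–Normal model with known σ², precisions add: τ_n = τ₀ + n/σ².
So 1/σ₀² = 1/1.9179 − 11/43.8 = 0.521404 − 0.251142 = 0.270262.
Hence σ₀² = 1/0.270262 ≈ 3.7.

σ₀² = 3.7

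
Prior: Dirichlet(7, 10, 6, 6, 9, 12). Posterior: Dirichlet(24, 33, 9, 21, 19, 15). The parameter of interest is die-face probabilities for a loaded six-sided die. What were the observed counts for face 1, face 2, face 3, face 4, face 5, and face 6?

counts (17, 23, 3, 15, 10, 3)

For a Dirichlet(α) prior with multinomial counts c, the posterior is Dirichlet(α + c) componentwise.
Counts are posterior − prior componentwise: 24−7=17, 33−10=23, 9−6=3, 21−6=15, 19−9=10, 15−12=3.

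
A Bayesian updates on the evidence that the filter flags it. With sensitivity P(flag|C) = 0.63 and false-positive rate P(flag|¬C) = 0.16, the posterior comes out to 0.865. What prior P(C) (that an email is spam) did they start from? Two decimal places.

P(C) = 0.62

In odds form, posterior odds = prior odds × likelihood ratio, so prior odds = posterior odds ÷ LR.
Posterior odds = 0.865/(1−0.865) = 6.4074. LR = 0.63/0.16 = 3.9375.
Prior odds = 6.4074/3.9375 = 1.6273, so P(C) = 1.6273/(1+1.6273) ≈ 0.62.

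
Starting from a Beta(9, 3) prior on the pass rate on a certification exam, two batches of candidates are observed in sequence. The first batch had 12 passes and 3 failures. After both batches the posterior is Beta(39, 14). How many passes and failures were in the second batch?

Sequential conjugate updates are equivalent to a single update on the pooled data, so total successes = posterior α − prior α and total failures = posterior β − prior β.
Total across both batches: 39−9=30 passes, 14−3=11 failures.
Subtract the first batch: 30−12=18 passes and 11−3=8 failures.

18 passes and 8 failures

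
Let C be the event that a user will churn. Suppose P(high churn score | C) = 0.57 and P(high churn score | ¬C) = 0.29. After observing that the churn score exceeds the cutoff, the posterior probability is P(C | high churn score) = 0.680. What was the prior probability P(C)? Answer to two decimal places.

Bayes' rule in odds form gives O(C|E) = O(C)·[P(E|C)/P(E|¬C)], hence O(C) = O(C|E)/LR.
Posterior odds = 0.680/(1−0.680) = 2.1250. LR = 0.57/0.29 = 1.9655.
Prior odds = 2.1250/1.9655 = 1.0811, so P(C) = 1.0811/(1+1.0811) ≈ 0.52.

P(C) = 0.52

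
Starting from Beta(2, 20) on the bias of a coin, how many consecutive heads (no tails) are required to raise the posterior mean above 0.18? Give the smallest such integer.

k = 3

After k heads and 0 tails the posterior is Beta(2+k, 20), with mean (2+k)/(2+20+k).
Set (2+k)/(22+k) > 0.18 and solve: k > (0.18·22 − 2)/(1 − 0.18) = 2.390.
The smallest integer exceeding 2.390 is 3, and checking k=3: (5)/(25) = 0.2000 > 0.18.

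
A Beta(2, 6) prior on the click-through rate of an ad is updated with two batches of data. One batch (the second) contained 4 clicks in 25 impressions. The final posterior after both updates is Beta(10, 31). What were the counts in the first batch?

Because Beta–binomial updating is additive in the counts, the combined data contributed (α_post−α_prior, β_post−β_prior) successes and failures.
Total across both batches: 10−2=8 clicks, 31−6=25 non-clicks.
Subtract the second batch: 8−4=4 clicks and 25−21=4 non-clicks.

4 clicks and 4 non-clicks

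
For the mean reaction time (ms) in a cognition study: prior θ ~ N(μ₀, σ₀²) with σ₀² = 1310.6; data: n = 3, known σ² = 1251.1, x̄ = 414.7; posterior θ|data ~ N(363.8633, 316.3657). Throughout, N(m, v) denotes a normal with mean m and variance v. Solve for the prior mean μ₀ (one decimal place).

μ₀ = 204.1

The posterior mean is a precision-weighted average: μ_n = (τ₀μ₀ + τ_data·x̄)/(τ₀+τ_data), with τ₀=1/σ₀² and τ_data=n/σ².
Here τ₀ = 1/1310.6 = 0.000763 and τ_data = 3/1251.1 = 0.002398, so τ_n = 0.003161.
Rearranging for μ₀: μ₀ = (μ_n·τ_n − τ_data·x̄)/τ₀ = (363.8633·0.003161 − 0.002398·414.7) / 0.000763 = 0.155721/0.000763 ≈ 204.1.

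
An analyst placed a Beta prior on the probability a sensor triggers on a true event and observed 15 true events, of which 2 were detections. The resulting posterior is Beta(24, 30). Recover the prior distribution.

Beta is conjugate to the binomial likelihood: posterior = Beta(a+s, b+f).
So a = 24 − 2 = 22 and b = 30 − 13 = 17.

Beta(22, 17)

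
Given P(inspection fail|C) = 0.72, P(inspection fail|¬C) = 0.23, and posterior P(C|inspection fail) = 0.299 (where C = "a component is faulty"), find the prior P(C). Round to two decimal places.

P(C) = 0.12

In odds form, posterior odds = prior odds × likelihood ratio, so prior odds = posterior odds ÷ LR.
Posterior odds = 0.299/(1−0.299) = 0.4265. LR = 0.72/0.23 = 3.1304.
Prior odds = 0.4265/3.1304 = 0.1362, so P(C) = 0.1362/(1+0.1362) ≈ 0.12.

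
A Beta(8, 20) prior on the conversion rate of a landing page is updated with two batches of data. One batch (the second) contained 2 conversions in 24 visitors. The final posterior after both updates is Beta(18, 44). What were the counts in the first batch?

Sequential conjugate updates are equivalent to a single update on the pooled data, so total successes = posterior α − prior α and total failures = posterior β − prior β.
Total across both batches: 18−8=10 conversions, 44−20=24 bounces.
Subtract the second batch: 10−2=8 conversions and 24−22=2 bounces.

8 conversions and 2 bounces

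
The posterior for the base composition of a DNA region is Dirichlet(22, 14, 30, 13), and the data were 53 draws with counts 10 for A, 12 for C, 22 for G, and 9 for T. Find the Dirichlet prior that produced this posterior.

Dirichlet(12, 2, 8, 4)

For a Dirichlet(α) prior with multinomial counts c, the posterior is Dirichlet(α + c) componentwise.
Subtract each count from the matching posterior parameter: 22−10=12, 14−12=2, 30−22=8, 13−9=4.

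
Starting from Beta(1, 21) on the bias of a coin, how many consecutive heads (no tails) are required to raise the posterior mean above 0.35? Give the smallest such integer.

After k heads and 0 tails the posterior is Beta(1+k, 21), with mean (1+k)/(1+21+k).
Set (1+k)/(22+k) > 0.35 and solve: k > (0.35·22 − 1)/(1 − 0.35) = 10.308.
The smallest integer exceeding 10.308 is 11.

k = 11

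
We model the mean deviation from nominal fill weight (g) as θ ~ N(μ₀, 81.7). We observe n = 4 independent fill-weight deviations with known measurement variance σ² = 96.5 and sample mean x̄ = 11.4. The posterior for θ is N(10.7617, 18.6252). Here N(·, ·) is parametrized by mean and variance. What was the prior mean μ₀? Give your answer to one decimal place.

μ₀ = 8.6

The posterior mean is a precision-weighted average: μ_n = (τ₀μ₀ + τ_data·x̄)/(τ₀+τ_data), with τ₀=1/σ₀² and τ_data=n/σ².
Here τ₀ = 1/81.7 = 0.012240 and τ_data = 4/96.5 = 0.041451, so τ_n = 0.053691.
Rearranging for μ₀: μ₀ = (μ_n·τ_n − τ_data·x̄)/τ₀ = (10.7617·0.053691 − 0.041451·11.4) / 0.012240 = 0.105265/0.012240 ≈ 8.6.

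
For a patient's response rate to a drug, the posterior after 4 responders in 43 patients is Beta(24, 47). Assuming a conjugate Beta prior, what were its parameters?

Beta(20, 8)

Under Beta–binomial conjugacy the posterior parameters are (α+s, β+f).
Subtract the data counts: 24−4=20, 47−39=8.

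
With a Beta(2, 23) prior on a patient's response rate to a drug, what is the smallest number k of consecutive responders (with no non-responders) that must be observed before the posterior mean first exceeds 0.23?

k = 5

After k responders and 0 non-responders the posterior is Beta(2+k, 23), with mean (2+k)/(2+23+k).
Set (2+k)/(25+k) > 0.23 and solve: k > (0.23·25 − 2)/(1 − 0.23) = 4.870.
The smallest integer exceeding 4.870 is 5.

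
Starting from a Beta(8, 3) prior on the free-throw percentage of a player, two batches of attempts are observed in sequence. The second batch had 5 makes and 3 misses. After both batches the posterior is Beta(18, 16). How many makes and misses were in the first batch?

Sequential conjugate updates are equivalent to a single update on the pooled data, so total successes = posterior α − prior α and total failures = posterior β − prior β.
Total across both batches: 18−8=10 makes, 16−3=13 misses.
Subtract the second batch: 10−5=5 makes and 13−3=10 misses.

5 makes and 10 misses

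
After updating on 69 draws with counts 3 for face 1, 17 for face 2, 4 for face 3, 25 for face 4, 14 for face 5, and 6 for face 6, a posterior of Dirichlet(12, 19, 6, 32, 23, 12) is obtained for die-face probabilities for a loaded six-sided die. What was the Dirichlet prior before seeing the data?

For a Dirichlet(α) prior with multinomial counts c, the posterior is Dirichlet(α + c) componentwise.
Subtract each count from the matching posterior parameter: 12−3=9, 19−17=2, 6−4=2, 32−25=7, 23−14=9, 12−6=6.

Dirichlet(9, 2, 2, 7, 9, 6)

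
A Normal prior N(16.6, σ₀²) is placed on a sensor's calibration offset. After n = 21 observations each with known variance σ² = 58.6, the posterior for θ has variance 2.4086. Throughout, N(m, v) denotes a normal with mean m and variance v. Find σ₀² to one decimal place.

σ₀² = 17.6

Posterior precision equals prior precision plus data precision: 1/σ_n² = 1/σ₀² + n/σ².
So 1/σ₀² = 1/2.4086 − 21/58.6 = 0.415179 − 0.358362 = 0.056817.
Hence σ₀² = 1/0.056817 ≈ 17.6.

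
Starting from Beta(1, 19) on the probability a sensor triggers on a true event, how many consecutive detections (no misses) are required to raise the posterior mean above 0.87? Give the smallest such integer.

After k detections and 0 misses the posterior is Beta(1+k, 19), with mean (1+k)/(1+19+k).
Set (1+k)/(20+k) > 0.87 and solve: k > (0.87·20 − 1)/(1 − 0.87) = 126.154.
The smallest integer exceeding 126.154 is 127.

k = 127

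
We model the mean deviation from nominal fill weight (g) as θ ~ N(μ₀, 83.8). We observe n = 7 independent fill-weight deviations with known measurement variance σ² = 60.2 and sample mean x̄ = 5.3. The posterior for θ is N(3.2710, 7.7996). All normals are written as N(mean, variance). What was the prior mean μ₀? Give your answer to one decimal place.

μ₀ = -16.5

With known observation variance, the Normal–Normal posterior has precision τ_n = τ₀ + n/σ² and mean μ_n = (τ₀μ₀ + (n/σ²)x̄)/τ_n.
Here τ₀ = 1/83.8 = 0.011933 and τ_data = 7/60.2 = 0.116279, so τ_n = 0.128212.
Rearranging for μ₀: μ₀ = (μ_n·τ_n − τ_data·x̄)/τ₀ = (3.2710·0.128212 − 0.116279·5.3) / 0.011933 = -0.196897/0.011933 ≈ -16.5.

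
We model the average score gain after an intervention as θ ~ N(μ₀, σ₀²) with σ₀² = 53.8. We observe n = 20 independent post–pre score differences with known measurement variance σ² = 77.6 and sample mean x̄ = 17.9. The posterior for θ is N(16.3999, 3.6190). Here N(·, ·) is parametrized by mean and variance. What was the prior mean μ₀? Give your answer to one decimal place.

μ₀ = -4.4

The posterior mean is a precision-weighted average: μ_n = (τ₀μ₀ + τ_data·x̄)/(τ₀+τ_data), with τ₀=1/σ₀² and τ_data=n/σ².
Here τ₀ = 1/53.8 = 0.018587 and τ_data = 20/77.6 = 0.257732, so τ_n = 0.276319.
Rearranging for μ₀: μ₀ = (μ_n·τ_n − τ_data·x̄)/τ₀ = (16.3999·0.276319 − 0.257732·17.9) / 0.018587 = -0.081799/0.018587 ≈ -4.4.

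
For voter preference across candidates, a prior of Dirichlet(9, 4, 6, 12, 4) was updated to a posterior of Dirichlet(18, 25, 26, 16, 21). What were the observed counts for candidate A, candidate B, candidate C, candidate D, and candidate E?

For a Dirichlet(α) prior with multinomial counts c, the posterior is Dirichlet(α + c) componentwise.
Counts are posterior − prior componentwise: 18−9=9, 25−4=21, 26−6=20, 16−12=4, 21−4=17.

counts (9, 21, 20, 4, 17)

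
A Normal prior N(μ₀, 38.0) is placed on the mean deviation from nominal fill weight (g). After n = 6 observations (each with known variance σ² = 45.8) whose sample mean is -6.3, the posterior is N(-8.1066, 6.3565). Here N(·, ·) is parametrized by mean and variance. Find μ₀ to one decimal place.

The posterior mean is a precision-weighted average: μ_n = (τ₀μ₀ + τ_data·x̄)/(τ₀+τ_data), with τ₀=1/σ₀² and τ_data=n/σ².
Here τ₀ = 1/38.0 = 0.026316 and τ_data = 6/45.8 = 0.131004, so τ_n = 0.157320.
Rearranging for μ₀: μ₀ = (μ_n·τ_n − τ_data·x̄)/τ₀ = (-8.1066·0.157320 − 0.131004·-6.3) / 0.026316 = -0.450005/0.026316 ≈ -17.1.

μ₀ = -17.1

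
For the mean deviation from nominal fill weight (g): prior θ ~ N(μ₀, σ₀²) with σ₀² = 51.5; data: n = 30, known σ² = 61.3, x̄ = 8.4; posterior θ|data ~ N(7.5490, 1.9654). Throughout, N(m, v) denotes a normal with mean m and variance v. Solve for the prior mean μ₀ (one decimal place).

μ₀ = -13.9

With known observation variance, the Normal–Normal posterior has precision τ_n = τ₀ + n/σ² and mean μ_n = (τ₀μ₀ + (n/σ²)x̄)/τ_n.
Here τ₀ = 1/51.5 = 0.019417 and τ_data = 30/61.3 = 0.489396, so τ_n = 0.508813.
Rearranging for μ₀: μ₀ = (μ_n·τ_n − τ_data·x̄)/τ₀ = (7.5490·0.508813 − 0.489396·8.4) / 0.019417 = -0.269897/0.019417 ≈ -13.9.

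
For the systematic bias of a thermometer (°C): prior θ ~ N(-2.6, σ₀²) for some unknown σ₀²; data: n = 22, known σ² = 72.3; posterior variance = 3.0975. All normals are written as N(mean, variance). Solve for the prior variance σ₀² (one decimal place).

σ₀² = 53.9

For the Normal–Normal model with known σ², precisions add: τ_n = τ₀ + n/σ².
So 1/σ₀² = 1/3.0975 − 22/72.3 = 0.322841 − 0.304288 = 0.018553.
Hence σ₀² = 1/0.018553 ≈ 53.9.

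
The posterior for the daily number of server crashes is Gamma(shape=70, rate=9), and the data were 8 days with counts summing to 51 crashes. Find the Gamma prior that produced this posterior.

Gamma–Poisson conjugacy: posterior shape = α + Σxᵢ, posterior rate = β + n.
So α = 70 − 51 = 19 and β = 9 − 8 = 1.

Gamma(shape=19, rate=1)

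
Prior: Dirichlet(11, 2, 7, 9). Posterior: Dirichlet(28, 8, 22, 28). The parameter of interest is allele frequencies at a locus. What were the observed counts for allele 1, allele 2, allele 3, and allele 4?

For a Dirichlet(α) prior with multinomial counts c, the posterior is Dirichlet(α + c) componentwise.
Counts are posterior − prior componentwise: 28−11=17, 8−2=6, 22−7=15, 28−9=19.

counts (17, 6, 15, 19)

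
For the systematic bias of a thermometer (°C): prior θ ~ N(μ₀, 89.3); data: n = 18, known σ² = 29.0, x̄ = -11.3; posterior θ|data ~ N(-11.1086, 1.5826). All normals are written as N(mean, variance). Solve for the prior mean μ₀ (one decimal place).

μ₀ = -0.5

With known observation variance, the Normal–Normal posterior has precision τ_n = τ₀ + n/σ² and mean μ_n = (τ₀μ₀ + (n/σ²)x̄)/τ_n.
Here τ₀ = 1/89.3 = 0.011198 and τ_data = 18/29.0 = 0.620690, so τ_n = 0.631888.
Rearranging for μ₀: μ₀ = (μ_n·τ_n − τ_data·x̄)/τ₀ = (-11.1086·0.631888 − 0.620690·-11.3) / 0.011198 = -0.005594/0.011198 ≈ -0.5.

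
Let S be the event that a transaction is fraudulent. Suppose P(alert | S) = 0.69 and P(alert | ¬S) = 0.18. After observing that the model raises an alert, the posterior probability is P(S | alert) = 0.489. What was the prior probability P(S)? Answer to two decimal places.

Bayes' rule in odds form gives O(S|E) = O(S)·[P(E|S)/P(E|¬S)], hence O(S) = O(S|E)/LR.
Posterior odds = 0.489/(1−0.489) = 0.9569. LR = 0.69/0.18 = 3.8333.
Prior odds = 0.9569/3.8333 = 0.2496, so P(S) = 0.2496/(1+0.2496) ≈ 0.20.

P(S) = 0.20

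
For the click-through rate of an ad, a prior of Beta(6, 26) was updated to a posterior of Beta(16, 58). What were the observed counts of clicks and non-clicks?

Under Beta–binomial conjugacy the posterior parameters are (a+s, b+f).
Match parameters: s=16−6=10, f=58−26=32.

10 clicks and 32 non-clicks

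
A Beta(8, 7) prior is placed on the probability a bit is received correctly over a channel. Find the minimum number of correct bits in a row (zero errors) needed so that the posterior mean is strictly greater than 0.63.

After k correct bits and 0 errors the posterior is Beta(8+k, 7), with mean (8+k)/(8+7+k).
Set (8+k)/(15+k) > 0.63 and solve: k > (0.63·15 − 8)/(1 − 0.63) = 3.919.
The smallest integer exceeding 3.919 is 4.

k = 4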